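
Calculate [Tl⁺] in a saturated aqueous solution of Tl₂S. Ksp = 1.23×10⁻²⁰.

2.91×10⁻⁷ M

Tl₂S(s) ⇌ 2 Tl⁺(aq) + S²⁻(aq)
Call the molar solubility s, so that [Tl⁺] = 2s and [S²⁻] = s.
Ksp = [Tl⁺]^2[S²⁻] = (2s)^2 · s = 4s^3 = 1.23×10⁻²⁰
s = 1.45×10⁻⁷ mol/L
[Tl⁺] = 2s = 2.91×10⁻⁷ mol/L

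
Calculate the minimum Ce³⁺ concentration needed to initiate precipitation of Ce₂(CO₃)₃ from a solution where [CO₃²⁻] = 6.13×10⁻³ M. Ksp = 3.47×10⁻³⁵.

The threshold for precipitation is Q = Ksp.
Ce₂(CO₃)₃(s) ⇌ 2 Ce³⁺(aq) + 3 CO₃²⁻(aq)
Ksp = [Ce³⁺]^2[CO₃²⁻]^3 = [Ce³⁺]^2(6.13×10⁻³)^3
[Ce³⁺]^2 = 3.47×10⁻³⁵ / (6.13×10⁻³)^3 = 1.51×10⁻²⁸
[Ce³⁺] = 1.23×10⁻¹⁴ M

1.23×10⁻¹⁴ M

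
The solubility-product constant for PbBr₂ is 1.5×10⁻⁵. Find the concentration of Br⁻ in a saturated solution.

3.1×10⁻² M

PbBr₂(s) ⇌ Pb²⁺(aq) + 2 Br⁻(aq)
Let s be the molar solubility. Then [Pb²⁺] = s and [Br⁻] = 2s.
Ksp = [Pb²⁺][Br⁻]^2 = s · (2s)^2 = 4s^3 = 1.5×10⁻⁵
s = 1.6×10⁻² mol/L
[Br⁻] = 2s = 3.1×10⁻² mol/L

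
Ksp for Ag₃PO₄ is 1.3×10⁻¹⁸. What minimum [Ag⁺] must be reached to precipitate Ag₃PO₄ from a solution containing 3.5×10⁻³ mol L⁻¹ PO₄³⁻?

7.2×10⁻⁶ M

A salt starts to precipitate once the ion product Q reaches its Ksp.
Ag₃PO₄(s) ⇌ 3 Ag⁺(aq) + PO₄³⁻(aq)
Ksp = [Ag⁺]^3[PO₄³⁻] = [Ag⁺]^3(3.5×10⁻³)
[Ag⁺]^3 = 1.3×10⁻¹⁸ / (3.5×10⁻³) = 3.7×10⁻¹⁶
[Ag⁺] = 7.2×10⁻⁶ mol L⁻¹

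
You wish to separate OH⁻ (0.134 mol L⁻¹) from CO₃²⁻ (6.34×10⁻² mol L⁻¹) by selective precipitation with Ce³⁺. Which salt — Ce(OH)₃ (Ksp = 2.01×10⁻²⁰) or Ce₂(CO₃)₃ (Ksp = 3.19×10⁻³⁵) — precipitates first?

Ce(OH)₃

A salt starts to precipitate once the ion product Q reaches its Ksp.
For Ce(OH)₃: [Ce³⁺] = (Ksp/[OH⁻]^3) = 8.35×10⁻¹⁸ mol L⁻¹
For Ce₂(CO₃)₃: [Ce³⁺] = (Ksp/[CO₃²⁻]^3)^(1/2) = 3.54×10⁻¹⁶ mol L⁻¹
Since Ce(OH)₃ needs less Ce³⁺ to reach saturation, it precipitates first.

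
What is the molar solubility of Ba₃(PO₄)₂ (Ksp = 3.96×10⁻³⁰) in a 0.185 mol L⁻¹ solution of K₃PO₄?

Ba₃(PO₄)₂(s) ⇌ 3 Ba²⁺(aq) + 2 PO₄³⁻(aq)
With PO₄³⁻ already at 0.185 mol L⁻¹ and s small, take [PO₄³⁻] ≈ 0.185 mol L⁻¹ and [Ba²⁺] = 3s.
Ksp = [Ba²⁺]^3[PO₄³⁻]^2 = (3s)^3(0.185)^2
(3s)^3 = 3.96×10⁻³⁰ / (0.185)^2 = 1.16×10⁻²⁸
s = 1.62×10⁻¹⁰ mol L⁻¹

1.62×10⁻¹⁰ M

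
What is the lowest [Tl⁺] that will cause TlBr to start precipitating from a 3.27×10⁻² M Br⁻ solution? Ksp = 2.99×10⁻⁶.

A salt starts to precipitate once the ion product Q reaches its Ksp.
TlBr(s) ⇌ Tl⁺(aq) + Br⁻(aq)
Ksp = [Tl⁺][Br⁻] = [Tl⁺](3.27×10⁻²)
[Tl⁺] = 2.99×10⁻⁶ / (3.27×10⁻²) = 9.14×10⁻⁵
[Tl⁺] = 9.14×10⁻⁵ M

9.14×10⁻⁵ M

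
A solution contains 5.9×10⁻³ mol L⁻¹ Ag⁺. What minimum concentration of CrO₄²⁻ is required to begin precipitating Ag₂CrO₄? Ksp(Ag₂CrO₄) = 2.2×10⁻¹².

Precipitation begins when Q = Ksp.
Ag₂CrO₄(s) ⇌ 2 Ag⁺(aq) + CrO₄²⁻(aq)
Ksp = [Ag⁺]^2[CrO₄²⁻] = [CrO₄²⁻](5.9×10⁻³)^2
[CrO₄²⁻] = 2.2×10⁻¹² / (5.9×10⁻³)^2 = 6.3×10⁻⁸
[CrO₄²⁻] = 6.3×10⁻⁸ mol L⁻¹

6.3×10⁻⁸ M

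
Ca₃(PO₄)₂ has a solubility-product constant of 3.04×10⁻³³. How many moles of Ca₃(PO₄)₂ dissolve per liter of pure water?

1.23×10⁻⁷ M

Ca₃(PO₄)₂(s) ⇌ 3 Ca²⁺(aq) + 2 PO₄³⁻(aq)
With molar solubility s: [Ca²⁺] = 3s, [PO₄³⁻] = 2s.
Ksp = [Ca²⁺]^3[PO₄³⁻]^2 = (3s)^3 · (2s)^2 = 108s^5
108s^5 = 3.04×10⁻³³  ⇒  s^5 = 2.81×10⁻³⁵
s = (2.81×10⁻³⁵)^(1/5) = 1.23×10⁻⁷ mol L⁻¹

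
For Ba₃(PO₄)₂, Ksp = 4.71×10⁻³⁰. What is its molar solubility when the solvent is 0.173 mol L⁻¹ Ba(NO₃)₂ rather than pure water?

1.51×10⁻¹⁴ M

Ba₃(PO₄)₂(s) ⇌ 3 Ba²⁺(aq) + 2 PO₄³⁻(aq)
Let s be the solubility of Ba₃(PO₄)₂ here. The common ion gives [Ba²⁺] ≈ 0.173 mol L⁻¹, and [PO₄³⁻] = 2s.
Ksp = [Ba²⁺]^3[PO₄³⁻]^2 = (0.173)^3(2s)^2
(2s)^2 = 4.71×10⁻³⁰ / (0.173)^3 = 9.10×10⁻²⁸
s = 1.51×10⁻¹⁴ mol L⁻¹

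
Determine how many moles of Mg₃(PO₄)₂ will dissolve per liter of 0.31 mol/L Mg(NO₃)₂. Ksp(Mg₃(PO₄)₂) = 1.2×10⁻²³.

1.0×10⁻¹¹ M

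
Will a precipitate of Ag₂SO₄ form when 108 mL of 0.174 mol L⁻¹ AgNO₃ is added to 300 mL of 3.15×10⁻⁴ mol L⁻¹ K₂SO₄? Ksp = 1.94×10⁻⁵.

After mixing, V = 108 mL + 300 mL = 408 mL.
[Ag⁺] = (0.174)(108)/408 = 4.61×10⁻² mol L⁻¹
[SO₄²⁻] = (3.15×10⁻⁴)(300)/408 = 2.32×10⁻⁴ mol L⁻¹
Q = [Ag⁺]^2[SO₄²⁻] = 4.91×10⁻⁷
Since Q (4.91×10⁻⁷) is less than Ksp (1.94×10⁻⁵), no Ag₂SO₄ precipitates.

No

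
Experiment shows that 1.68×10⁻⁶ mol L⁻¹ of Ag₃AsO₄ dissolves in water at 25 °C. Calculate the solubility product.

Ksp = 2.15×10⁻²²

Ag₃AsO₄(s) ⇌ 3 Ag⁺(aq) + AsO₄³⁻(aq)
Call the molar solubility s, so that [Ag⁺] = 3s and [AsO₄³⁻] = s.
Ksp = [Ag⁺]^3[AsO₄³⁻] = (3s)^3 · s = 27s^4
Ksp = 27 × (1.68×10⁻⁶)^4 = 2.15×10⁻²²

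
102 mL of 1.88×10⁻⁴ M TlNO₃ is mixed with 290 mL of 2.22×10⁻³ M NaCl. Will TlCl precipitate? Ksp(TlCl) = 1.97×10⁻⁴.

No

The combined volume is 392 mL.
[Tl⁺] = (1.88×10⁻⁴)(102)/392 = 4.89×10⁻⁵ M
[Cl⁻] = (2.22×10⁻³)(290)/392 = 1.64×10⁻³ M
Q = [Tl⁺][Cl⁻] = 8.03×10⁻⁸
Q = 8.03×10⁻⁸ < Ksp = 1.97×10⁻⁴, so the solution is unsaturated and no precipitate forms.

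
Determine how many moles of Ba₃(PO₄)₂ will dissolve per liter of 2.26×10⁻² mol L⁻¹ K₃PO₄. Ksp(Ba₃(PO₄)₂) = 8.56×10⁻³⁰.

Ba₃(PO₄)₂(s) ⇌ 3 Ba²⁺(aq) + 2 PO₄³⁻(aq)
The solution already contains PO₄³⁻ at 2.26×10⁻² mol L⁻¹. Let s be the molar solubility of Ba₃(PO₄)₂.
[PO₄³⁻] ≈ 2.26×10⁻² mol L⁻¹ (common ion dominates); [Ba²⁺] = 3s.
Ksp = [Ba²⁺]^3[PO₄³⁻]^2 = (3s)^3(2.26×10⁻²)^2
(3s)^3 = 8.56×10⁻³⁰ / (2.26×10⁻²)^2 = 1.68×10⁻²⁶
s = 8.53×10⁻¹⁰ mol L⁻¹

8.53×10⁻¹⁰ M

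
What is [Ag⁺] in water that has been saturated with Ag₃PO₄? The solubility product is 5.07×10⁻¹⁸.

6.24×10⁻⁵ M

Ag₃PO₄(s) ⇌ 3 Ag⁺(aq) + PO₄³⁻(aq)
If s mol/L of Ag₃PO₄ dissolves, [Ag⁺] = 3s and [PO₄³⁻] = s.
Ksp = [Ag⁺]^3[PO₄³⁻] = (3s)^3 · s = 27s^4 = 5.07×10⁻¹⁸
s = 2.08×10⁻⁵ mol/L
[Ag⁺] = 3s = 6.24×10⁻⁵ mol/L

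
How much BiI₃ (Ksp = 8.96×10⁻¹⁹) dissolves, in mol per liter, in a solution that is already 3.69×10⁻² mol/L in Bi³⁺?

BiI₃(s) ⇌ Bi³⁺(aq) + 3 I⁻(aq)
Let s be the solubility of BiI₃ here. The common ion gives [Bi³⁺] ≈ 3.69×10⁻² mol/L, and [I⁻] = 3s.
Ksp = [Bi³⁺][I⁻]^3 = (3.69×10⁻²)(3s)^3
(3s)^3 = 8.96×10⁻¹⁹ / (3.69×10⁻²) = 2.43×10⁻¹⁷
s = 9.65×10⁻⁷ mol/L

9.65×10⁻⁷ M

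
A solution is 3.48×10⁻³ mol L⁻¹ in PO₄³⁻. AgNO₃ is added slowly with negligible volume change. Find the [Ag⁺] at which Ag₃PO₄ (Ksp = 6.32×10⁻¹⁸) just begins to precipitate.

1.22×10⁻⁵ M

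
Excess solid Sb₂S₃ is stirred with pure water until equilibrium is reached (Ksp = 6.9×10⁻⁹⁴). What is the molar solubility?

Sb₂S₃(s) ⇌ 2 Sb³⁺(aq) + 3 S²⁻(aq)
Let s be the molar solubility. Then [Sb³⁺] = 2s and [S²⁻] = 3s.
Ksp = [Sb³⁺]^2[S²⁻]^3 = (2s)^2 · (3s)^3 = 108s^5
108s^5 = 6.9×10⁻⁹⁴  ⇒  s^5 = 6.4×10⁻⁹⁶
s = (6.4×10⁻⁹⁶)^(1/5) = 9.1×10⁻²⁰ mol L⁻¹

9.1×10⁻²⁰ M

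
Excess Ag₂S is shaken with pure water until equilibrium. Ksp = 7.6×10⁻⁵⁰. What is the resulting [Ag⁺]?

5.3×10⁻¹⁷ M

Ag₂S(s) ⇌ 2 Ag⁺(aq) + S²⁻(aq)
Call the molar solubility s, so that [Ag⁺] = 2s and [S²⁻] = s.
Ksp = [Ag⁺]^2[S²⁻] = (2s)^2 · s = 4s^3 = 7.6×10⁻⁵⁰
s = 2.7×10⁻¹⁷ M
[Ag⁺] = 2s = 5.3×10⁻¹⁷ M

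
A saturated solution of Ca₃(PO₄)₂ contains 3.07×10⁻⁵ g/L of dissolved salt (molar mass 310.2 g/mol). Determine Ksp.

Ksp = 1.03×10⁻³³

Convert to molarity: s = 3.07×10⁻⁵ / 310.2 = 9.8968×10⁻⁸ mol/L
Ca₃(PO₄)₂(s) ⇌ 3 Ca²⁺(aq) + 2 PO₄³⁻(aq)
For each mole of Ca₃(PO₄)₂ that dissolves per liter, [Ca²⁺] = 3s and [PO₄³⁻] = 2s; let s denote this solubility.
Ksp = [Ca²⁺]^3[PO₄³⁻]^2 = (3s)^3 · (2s)^2 = 108s^5
Ksp = 108 × (9.8968×10⁻⁸)^5 = 1.03×10⁻³³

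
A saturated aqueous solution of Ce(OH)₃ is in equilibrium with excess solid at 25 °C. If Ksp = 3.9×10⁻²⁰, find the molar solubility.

6.2×10⁻⁶ M

Ce(OH)₃(s) ⇌ Ce³⁺(aq) + 3 OH⁻(aq)
Let s be the molar solubility. Then [Ce³⁺] = s and [OH⁻] = 3s.
Ksp = [Ce³⁺][OH⁻]^3 = s · (3s)^3 = 27s^4
27s^4 = 3.9×10⁻²⁰  ⇒  s^4 = 1.4×10⁻²¹
Taking the 4th root, s = 6.2×10⁻⁶ M.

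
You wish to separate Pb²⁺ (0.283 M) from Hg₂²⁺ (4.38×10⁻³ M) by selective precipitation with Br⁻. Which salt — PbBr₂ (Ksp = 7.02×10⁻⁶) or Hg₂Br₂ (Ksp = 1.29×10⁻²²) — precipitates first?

Hg₂Br₂

Precipitation begins when Q = Ksp.
For PbBr₂: [Br⁻] = (Ksp/[Pb²⁺])^(1/2) = 4.98×10⁻³ M
For Hg₂Br₂: [Br⁻] = (Ksp/[Hg₂²⁺])^(1/2) = 1.72×10⁻¹⁰ M
The smaller threshold [Br⁻] is reached first, so Hg₂Br₂ precipitates first.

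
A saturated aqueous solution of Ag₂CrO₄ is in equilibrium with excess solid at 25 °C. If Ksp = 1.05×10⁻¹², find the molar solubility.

Ag₂CrO₄(s) ⇌ 2 Ag⁺(aq) + CrO₄²⁻(aq)
If s mol/L of Ag₂CrO₄ dissolves, [Ag⁺] = 2s and [CrO₄²⁻] = s.
Ksp = [Ag⁺]^2[CrO₄²⁻] = (2s)^2 · s = 4s^3
4s^3 = 1.05×10⁻¹²  ⇒  s^3 = 2.63×10⁻¹³
s = (2.63×10⁻¹³)^(1/3) = 6.40×10⁻⁵ M

6.40×10⁻⁵ M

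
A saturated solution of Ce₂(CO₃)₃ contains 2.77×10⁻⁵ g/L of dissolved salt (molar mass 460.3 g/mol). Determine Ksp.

Ksp = 8.52×10⁻³⁵

Molar solubility s = (2.77×10⁻⁵ g/L) / (460.3 g/mol) = 6.0178×10⁻⁸ mol/L
Ce₂(CO₃)₃(s) ⇌ 2 Ce³⁺(aq) + 3 CO₃²⁻(aq)
With molar solubility s: [Ce³⁺] = 2s, [CO₃²⁻] = 3s.
Ksp = [Ce³⁺]^2[CO₃²⁻]^3 = (2s)^2 · (3s)^3 = 108s^5
Ksp = 108 × (6.0178×10⁻⁸)^5 = 8.52×10⁻³⁵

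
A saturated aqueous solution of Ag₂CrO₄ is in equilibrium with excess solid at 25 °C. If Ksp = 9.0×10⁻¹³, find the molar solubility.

Ag₂CrO₄(s) ⇌ 2 Ag⁺(aq) + CrO₄²⁻(aq)
Let s be the molar solubility. Then [Ag⁺] = 2s and [CrO₄²⁻] = s.
Ksp = [Ag⁺]^2[CrO₄²⁻] = (2s)^2 · s = 4s^3
4s^3 = 9.0×10⁻¹³  ⇒  s^3 = 2.3×10⁻¹³
Taking the 3rd root, s = 6.1×10⁻⁵ mol L⁻¹.

6.1×10⁻⁵ M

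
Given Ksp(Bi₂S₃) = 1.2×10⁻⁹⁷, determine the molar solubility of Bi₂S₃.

Bi₂S₃(s) ⇌ 2 Bi³⁺(aq) + 3 S²⁻(aq)
Let s be the molar solubility. Then [Bi³⁺] = 2s and [S²⁻] = 3s.
Ksp = [Bi³⁺]^2[S²⁻]^3 = (2s)^2 · (3s)^3 = 108s^5
108s^5 = 1.2×10⁻⁹⁷  ⇒  s^5 = 1.1×10⁻⁹⁹
s = 1.6×10⁻²⁰ mol/L

1.6×10⁻²⁰ M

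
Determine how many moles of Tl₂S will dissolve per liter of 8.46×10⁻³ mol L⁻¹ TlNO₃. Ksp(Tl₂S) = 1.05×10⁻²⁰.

Tl₂S(s) ⇌ 2 Tl⁺(aq) + S²⁻(aq)
With Tl⁺ already at 8.46×10⁻³ mol L⁻¹ and s small, take [Tl⁺] ≈ 8.46×10⁻³ mol L⁻¹ and [S²⁻] = s.
Ksp = [Tl⁺]^2[S²⁻] = (8.46×10⁻³)^2s
s = 1.05×10⁻²⁰ / (8.46×10⁻³)^2 = 1.47×10⁻¹⁶
s = 1.47×10⁻¹⁶ mol L⁻¹

1.47×10⁻¹⁶ M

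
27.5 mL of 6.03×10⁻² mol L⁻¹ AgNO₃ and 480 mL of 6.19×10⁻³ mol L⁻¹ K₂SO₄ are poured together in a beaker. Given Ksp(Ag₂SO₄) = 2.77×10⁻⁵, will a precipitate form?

No

After mixing, V = 27.5 mL + 480 mL = 507.5 mL.
[Ag⁺] = (6.03×10⁻²)(27.5)/507.5 = 3.27×10⁻³ mol L⁻¹
[SO₄²⁻] = (6.19×10⁻³)(480)/507.5 = 5.85×10⁻³ mol L⁻¹
Q = [Ag⁺]^2[SO₄²⁻] = 6.25×10⁻⁸
Since Q (6.25×10⁻⁸) is less than Ksp (2.77×10⁻⁵), no Ag₂SO₄ precipitates.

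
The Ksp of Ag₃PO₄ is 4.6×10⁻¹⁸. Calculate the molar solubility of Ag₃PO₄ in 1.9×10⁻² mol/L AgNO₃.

6.7×10⁻¹³ M

Ag₃PO₄(s) ⇌ 3 Ag⁺(aq) + PO₄³⁻(aq)
Let s be the solubility of Ag₃PO₄ here. The common ion gives [Ag⁺] ≈ 1.9×10⁻² mol/L, and [PO₄³⁻] = s.
Ksp = [Ag⁺]^3[PO₄³⁻] = (1.9×10⁻²)^3s
s = 4.6×10⁻¹⁸ / (1.9×10⁻²)^3 = 6.7×10⁻¹³
s = 6.7×10⁻¹³ mol/L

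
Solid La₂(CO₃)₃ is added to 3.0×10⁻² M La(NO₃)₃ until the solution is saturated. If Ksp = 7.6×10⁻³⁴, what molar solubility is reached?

3.2×10⁻¹¹ M

La₂(CO₃)₃(s) ⇌ 2 La³⁺(aq) + 3 CO₃²⁻(aq)
La³⁺ is already present at 3.0×10⁻² M. If s mol/L of La₂(CO₃)₃ dissolves, [CO₃²⁻] = 3s while [La³⁺] ≈ 3.0×10⁻² M.
Ksp = [La³⁺]^2[CO₃²⁻]^3 = (3.0×10⁻²)^2(3s)^3
(3s)^3 = 7.6×10⁻³⁴ / (3.0×10⁻²)^2 = 8.4×10⁻³¹
s = 3.2×10⁻¹¹ M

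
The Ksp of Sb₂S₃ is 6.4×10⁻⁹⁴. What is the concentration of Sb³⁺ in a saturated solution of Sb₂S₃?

1.8×10⁻¹⁹ M

Sb₂S₃(s) ⇌ 2 Sb³⁺(aq) + 3 S²⁻(aq)
For each mole of Sb₂S₃ that dissolves per liter, [Sb³⁺] = 2s and [S²⁻] = 3s; let s denote this solubility.
Ksp = [Sb³⁺]^2[S²⁻]^3 = (2s)^2 · (3s)^3 = 108s^5 = 6.4×10⁻⁹⁴
s = 9.0×10⁻²⁰ mol/L
[Sb³⁺] = 2s = 1.8×10⁻¹⁹ mol/L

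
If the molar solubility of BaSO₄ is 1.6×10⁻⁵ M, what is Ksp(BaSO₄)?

Ksp = 2.6×10⁻¹⁰

BaSO₄(s) ⇌ Ba²⁺(aq) + SO₄²⁻(aq)
If s mol/L of BaSO₄ dissolves, [Ba²⁺] = s and [SO₄²⁻] = s.
Ksp = [Ba²⁺][SO₄²⁻] = s · s = s^2
Ksp = (1.6×10⁻⁵)^2 = 2.6×10⁻¹⁰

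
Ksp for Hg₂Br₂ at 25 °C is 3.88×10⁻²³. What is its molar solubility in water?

2.13×10⁻⁸ M

Hg₂Br₂(s) ⇌ Hg₂²⁺(aq) + 2 Br⁻(aq)
If s mol/L of Hg₂Br₂ dissolves, [Hg₂²⁺] = s and [Br⁻] = 2s.
Ksp = [Hg₂²⁺][Br⁻]^2 = s · (2s)^2 = 4s^3
4s^3 = 3.88×10⁻²³  ⇒  s^3 = 9.70×10⁻²⁴
s = 2.13×10⁻⁸ mol/L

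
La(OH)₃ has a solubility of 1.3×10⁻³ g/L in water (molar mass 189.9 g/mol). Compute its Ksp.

Ksp = 5.9×10⁻²⁰

Molar solubility s = (1.3×10⁻³ g/L) / (189.9 g/mol) = 6.846×10⁻⁶ mol/L
La(OH)₃(s) ⇌ La³⁺(aq) + 3 OH⁻(aq)
Let s be the molar solubility. Then [La³⁺] = s and [OH⁻] = 3s.
Ksp = [La³⁺][OH⁻]^3 = s · (3s)^3 = 27s^4
Ksp = 27 × (6.846×10⁻⁶)^4 = 5.9×10⁻²⁰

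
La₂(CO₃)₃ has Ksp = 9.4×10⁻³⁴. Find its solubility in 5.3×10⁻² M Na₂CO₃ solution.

La₂(CO₃)₃(s) ⇌ 2 La³⁺(aq) + 3 CO₃²⁻(aq)
Let s be the solubility of La₂(CO₃)₃ here. The common ion gives [CO₃²⁻] ≈ 5.3×10⁻² M, and [La³⁺] = 2s.
Ksp = [La³⁺]^2[CO₃²⁻]^3 = (2s)^2(5.3×10⁻²)^3
(2s)^2 = 9.4×10⁻³⁴ / (5.3×10⁻²)^3 = 6.3×10⁻³⁰
s = 1.3×10⁻¹⁵ M

1.3×10⁻¹⁵ M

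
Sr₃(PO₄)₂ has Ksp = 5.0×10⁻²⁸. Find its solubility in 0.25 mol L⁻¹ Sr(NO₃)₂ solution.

Sr₃(PO₄)₂(s) ⇌ 3 Sr²⁺(aq) + 2 PO₄³⁻(aq)
The solution already contains Sr²⁺ at 0.25 mol L⁻¹. Let s be the molar solubility of Sr₃(PO₄)₂.
[Sr²⁺] ≈ 0.25 mol L⁻¹ (common ion dominates); [PO₄³⁻] = 2s.
Ksp = [Sr²⁺]^3[PO₄³⁻]^2 = (0.25)^3(2s)^2
(2s)^2 = 5.0×10⁻²⁸ / (0.25)^3 = 3.2×10⁻²⁶
s = 8.9×10⁻¹⁴ mol L⁻¹

8.9×10⁻¹⁴ M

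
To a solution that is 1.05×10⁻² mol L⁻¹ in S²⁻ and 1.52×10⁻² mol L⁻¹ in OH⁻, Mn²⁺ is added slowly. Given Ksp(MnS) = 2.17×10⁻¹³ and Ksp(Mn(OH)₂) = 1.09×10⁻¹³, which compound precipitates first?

MnS

Precipitation of each salt begins when its ion product equals Ksp.
For MnS: [Mn²⁺] = (Ksp/[S²⁻]) = 2.07×10⁻¹¹ mol L⁻¹
For Mn(OH)₂: [Mn²⁺] = (Ksp/[OH⁻]^2) = 4.72×10⁻¹⁰ mol L⁻¹
Since MnS needs less Mn²⁺ to reach saturation, it precipitates first.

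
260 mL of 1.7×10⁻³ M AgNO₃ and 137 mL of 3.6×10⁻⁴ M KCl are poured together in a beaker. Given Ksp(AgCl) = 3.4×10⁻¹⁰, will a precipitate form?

After mixing, V = 260 mL + 137 mL = 397 mL.
[Ag⁺] = (1.7×10⁻³)(260)/397 = 1.1×10⁻³ M
[Cl⁻] = (3.6×10⁻⁴)(137)/397 = 1.2×10⁻⁴ M
Q = [Ag⁺][Cl⁻] = 1.4×10⁻⁷
Because Q > Ksp (1.4×10⁻⁷ vs 3.4×10⁻¹⁰), a precipitate of AgCl forms.

Yes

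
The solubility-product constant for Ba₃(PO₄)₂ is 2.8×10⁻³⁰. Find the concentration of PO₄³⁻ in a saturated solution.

9.6×10⁻⁷ M

Ba₃(PO₄)₂(s) ⇌ 3 Ba²⁺(aq) + 2 PO₄³⁻(aq)
With molar solubility s: [Ba²⁺] = 3s, [PO₄³⁻] = 2s.
Ksp = [Ba²⁺]^3[PO₄³⁻]^2 = (3s)^3 · (2s)^2 = 108s^5 = 2.8×10⁻³⁰
s = 4.8×10⁻⁷ M
[PO₄³⁻] = 2s = 9.6×10⁻⁷ M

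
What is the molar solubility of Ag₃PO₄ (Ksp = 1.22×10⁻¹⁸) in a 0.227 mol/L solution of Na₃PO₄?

5.84×10⁻⁷ M

Ag₃PO₄(s) ⇌ 3 Ag⁺(aq) + PO₄³⁻(aq)
PO₄³⁻ is already present at 0.227 mol/L. If s mol/L of Ag₃PO₄ dissolves, [Ag⁺] = 3s while [PO₄³⁻] ≈ 0.227 mol/L.
Ksp = [Ag⁺]^3[PO₄³⁻] = (3s)^3(0.227)
(3s)^3 = 1.22×10⁻¹⁸ / (0.227) = 5.37×10⁻¹⁸
s = 5.84×10⁻⁷ mol/L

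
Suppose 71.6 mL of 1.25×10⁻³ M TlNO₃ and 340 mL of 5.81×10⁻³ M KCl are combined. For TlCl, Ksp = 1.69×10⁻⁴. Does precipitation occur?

Total volume after mixing = 71.6 + 340 = 411.6 mL.
[Tl⁺] = (1.25×10⁻³)(71.6)/411.6 = 2.17×10⁻⁴ M
[Cl⁻] = (5.81×10⁻³)(340)/411.6 = 4.80×10⁻³ M
Q = [Tl⁺][Cl⁻] = 1.04×10⁻⁶
Q < Ksp (1.04×10⁻⁶ vs 1.69×10⁻⁴); the solution remains unsaturated and no precipitate forms.

No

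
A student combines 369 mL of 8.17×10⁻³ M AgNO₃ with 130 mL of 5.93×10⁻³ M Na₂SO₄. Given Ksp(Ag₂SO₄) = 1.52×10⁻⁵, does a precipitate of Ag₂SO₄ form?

The combined volume is 499 mL.
[Ag⁺] = (8.17×10⁻³)(369)/499 = 6.04×10⁻³ M
[SO₄²⁻] = (5.93×10⁻³)(130)/499 = 1.54×10⁻³ M
Q = [Ag⁺]^2[SO₄²⁻] = 5.64×10⁻⁸
Q = 5.64×10⁻⁸ < Ksp = 1.52×10⁻⁵, so the solution is unsaturated and no precipitate forms.

No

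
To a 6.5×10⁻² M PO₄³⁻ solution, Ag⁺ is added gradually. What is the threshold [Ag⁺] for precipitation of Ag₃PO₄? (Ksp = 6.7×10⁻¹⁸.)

4.7×10⁻⁶ M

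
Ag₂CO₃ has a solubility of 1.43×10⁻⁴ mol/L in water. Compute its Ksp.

Ksp = 1.17×10⁻¹¹

Ag₂CO₃(s) ⇌ 2 Ag⁺(aq) + CO₃²⁻(aq)
Call the molar solubility s, so that [Ag⁺] = 2s and [CO₃²⁻] = s.
Ksp = [Ag⁺]^2[CO₃²⁻] = (2s)^2 · s = 4s^3
Ksp = 4 × (1.43×10⁻⁴)^3 = 1.17×10⁻¹¹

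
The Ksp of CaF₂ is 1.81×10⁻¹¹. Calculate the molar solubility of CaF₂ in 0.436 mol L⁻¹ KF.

CaF₂(s) ⇌ Ca²⁺(aq) + 2 F⁻(aq)
The solution already contains F⁻ at 0.436 mol L⁻¹. Let s be the molar solubility of CaF₂.
[F⁻] ≈ 0.436 mol L⁻¹ (common ion dominates); [Ca²⁺] = s.
Ksp = [Ca²⁺][F⁻]^2 = s(0.436)^2
s = 1.81×10⁻¹¹ / (0.436)^2 = 9.52×10⁻¹¹
s = 9.52×10⁻¹¹ mol L⁻¹

9.52×10⁻¹¹ M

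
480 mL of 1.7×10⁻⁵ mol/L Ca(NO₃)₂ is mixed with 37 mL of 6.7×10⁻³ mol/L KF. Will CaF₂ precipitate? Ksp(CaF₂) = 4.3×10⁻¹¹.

Total volume after mixing = 480 + 37 = 517 mL.
[Ca²⁺] = (1.7×10⁻⁵)(480)/517 = 1.6×10⁻⁵ mol/L
[F⁻] = (6.7×10⁻³)(37)/517 = 4.8×10⁻⁴ mol/L
Q = [Ca²⁺][F⁻]^2 = 3.6×10⁻¹²
Q < Ksp (3.6×10⁻¹² vs 4.3×10⁻¹¹); the solution remains unsaturated and no precipitate forms.

No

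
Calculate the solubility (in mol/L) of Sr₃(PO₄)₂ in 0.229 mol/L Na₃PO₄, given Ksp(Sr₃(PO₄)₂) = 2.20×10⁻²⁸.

Sr₃(PO₄)₂(s) ⇌ 3 Sr²⁺(aq) + 2 PO₄³⁻(aq)
The solution already contains PO₄³⁻ at 0.229 mol/L. Let s be the molar solubility of Sr₃(PO₄)₂.
[PO₄³⁻] ≈ 0.229 mol/L (common ion dominates); [Sr²⁺] = 3s.
Ksp = [Sr²⁺]^3[PO₄³⁻]^2 = (3s)^3(0.229)^2
(3s)^3 = 2.20×10⁻²⁸ / (0.229)^2 = 4.20×10⁻²⁷
s = 5.38×10⁻¹⁰ mol/L

5.38×10⁻¹⁰ M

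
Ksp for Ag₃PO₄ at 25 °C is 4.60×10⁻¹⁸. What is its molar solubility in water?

Ag₃PO₄(s) ⇌ 3 Ag⁺(aq) + PO₄³⁻(aq)
Call the molar solubility s, so that [Ag⁺] = 3s and [PO₄³⁻] = s.
Ksp = [Ag⁺]^3[PO₄³⁻] = (3s)^3 · s = 27s^4
27s^4 = 4.60×10⁻¹⁸  ⇒  s^4 = 1.70×10⁻¹⁹
s = (1.70×10⁻¹⁹)^(1/4) = 2.03×10⁻⁵ mol L⁻¹

2.03×10⁻⁵ M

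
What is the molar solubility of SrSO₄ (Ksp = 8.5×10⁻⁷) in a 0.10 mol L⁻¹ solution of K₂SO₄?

8.5×10⁻⁶ M

SrSO₄(s) ⇌ Sr²⁺(aq) + SO₄²⁻(aq)
Let s be the solubility of SrSO₄ here. The common ion gives [SO₄²⁻] ≈ 0.10 mol L⁻¹, and [Sr²⁺] = s.
Ksp = [Sr²⁺][SO₄²⁻] = s(0.10)
s = 8.5×10⁻⁷ / (0.10) = 8.5×10⁻⁶
s = 8.5×10⁻⁶ mol L⁻¹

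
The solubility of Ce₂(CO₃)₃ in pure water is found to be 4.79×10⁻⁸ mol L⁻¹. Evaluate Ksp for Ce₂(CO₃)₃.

Ce₂(CO₃)₃(s) ⇌ 2 Ce³⁺(aq) + 3 CO₃²⁻(aq)
If s mol/L of Ce₂(CO₃)₃ dissolves, [Ce³⁺] = 2s and [CO₃²⁻] = 3s.
Ksp = [Ce³⁺]^2[CO₃²⁻]^3 = (2s)^2 · (3s)^3 = 108s^5
Ksp = 108 × (4.79×10⁻⁸)^5 = 2.72×10⁻³⁵

Ksp = 2.72×10⁻³⁵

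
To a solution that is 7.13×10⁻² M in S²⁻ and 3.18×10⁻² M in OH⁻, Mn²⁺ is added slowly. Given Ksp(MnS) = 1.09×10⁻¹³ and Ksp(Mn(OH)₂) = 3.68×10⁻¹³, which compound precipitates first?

The threshold for precipitation is Q = Ksp.
For MnS: [Mn²⁺] = (Ksp/[S²⁻]) = 1.53×10⁻¹² M
For Mn(OH)₂: [Mn²⁺] = (Ksp/[OH⁻]^2) = 3.64×10⁻¹⁰ M
Since MnS needs less Mn²⁺ to reach saturation, it precipitates first.

MnS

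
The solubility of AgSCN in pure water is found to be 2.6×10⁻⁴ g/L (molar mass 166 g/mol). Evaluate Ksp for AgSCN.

Molar solubility s = (2.6×10⁻⁴ g/L) / (166 g/mol) = 1.566×10⁻⁶ mol/L
AgSCN(s) ⇌ Ag⁺(aq) + SCN⁻(aq)
Let s be the molar solubility. Then [Ag⁺] = s and [SCN⁻] = s.
Ksp = [Ag⁺][SCN⁻] = s · s = s^2
Ksp = (1.566×10⁻⁶)^2 = 2.5×10⁻¹²

Ksp = 2.5×10⁻¹²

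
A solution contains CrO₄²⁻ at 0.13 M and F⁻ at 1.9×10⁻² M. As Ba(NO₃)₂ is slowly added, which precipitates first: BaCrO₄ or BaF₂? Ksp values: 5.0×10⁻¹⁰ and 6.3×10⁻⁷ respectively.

BaCrO₄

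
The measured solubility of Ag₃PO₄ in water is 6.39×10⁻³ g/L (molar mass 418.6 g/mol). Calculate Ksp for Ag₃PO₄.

Ksp = 1.47×10⁻¹⁸

s = (6.39×10⁻³ g L⁻¹)/(418.6 g mol⁻¹) = 1.5265×10⁻⁵ M
Ag₃PO₄(s) ⇌ 3 Ag⁺(aq) + PO₄³⁻(aq)
For each mole of Ag₃PO₄ that dissolves per liter, [Ag⁺] = 3s and [PO₄³⁻] = s; let s denote this solubility.
Ksp = [Ag⁺]^3[PO₄³⁻] = (3s)^3 · s = 27s^4
Ksp = 27 × (1.5265×10⁻⁵)^4 = 1.47×10⁻¹⁸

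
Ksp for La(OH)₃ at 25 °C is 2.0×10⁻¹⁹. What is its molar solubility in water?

9.3×10⁻⁶ M

La(OH)₃(s) ⇌ La³⁺(aq) + 3 OH⁻(aq)
If s mol/L of La(OH)₃ dissolves, [La³⁺] = s and [OH⁻] = 3s.
Ksp = [La³⁺][OH⁻]^3 = s · (3s)^3 = 27s^4
27s^4 = 2.0×10⁻¹⁹  ⇒  s^4 = 7.4×10⁻²¹
s = (7.4×10⁻²¹)^(1/4) = 9.3×10⁻⁶ mol L⁻¹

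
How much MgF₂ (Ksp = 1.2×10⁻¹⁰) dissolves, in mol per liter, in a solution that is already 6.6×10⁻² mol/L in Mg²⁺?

2.1×10⁻⁵ M

MgF₂(s) ⇌ Mg²⁺(aq) + 2 F⁻(aq)
Mg²⁺ is already present at 6.6×10⁻² mol/L. If s mol/L of MgF₂ dissolves, [F⁻] = 2s while [Mg²⁺] ≈ 6.6×10⁻² mol/L.
Ksp = [Mg²⁺][F⁻]^2 = (6.6×10⁻²)(2s)^2
(2s)^2 = 1.2×10⁻¹⁰ / (6.6×10⁻²) = 1.8×10⁻⁹
s = 2.1×10⁻⁵ mol/L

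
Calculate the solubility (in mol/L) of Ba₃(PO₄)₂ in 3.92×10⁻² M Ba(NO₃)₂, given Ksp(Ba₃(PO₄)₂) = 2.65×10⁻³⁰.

1.05×10⁻¹³ M

Ba₃(PO₄)₂(s) ⇌ 3 Ba²⁺(aq) + 2 PO₄³⁻(aq)
With Ba²⁺ already at 3.92×10⁻² M and s small, take [Ba²⁺] ≈ 3.92×10⁻² M and [PO₄³⁻] = 2s.
Ksp = [Ba²⁺]^3[PO₄³⁻]^2 = (3.92×10⁻²)^3(2s)^2
(2s)^2 = 2.65×10⁻³⁰ / (3.92×10⁻²)^3 = 4.40×10⁻²⁶
s = 1.05×10⁻¹³ M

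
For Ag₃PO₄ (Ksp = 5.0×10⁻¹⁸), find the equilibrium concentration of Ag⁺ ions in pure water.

6.2×10⁻⁵ M

Ag₃PO₄(s) ⇌ 3 Ag⁺(aq) + PO₄³⁻(aq)
With molar solubility s: [Ag⁺] = 3s, [PO₄³⁻] = s.
Ksp = [Ag⁺]^3[PO₄³⁻] = (3s)^3 · s = 27s^4 = 5.0×10⁻¹⁸
s = 2.1×10⁻⁵ mol L⁻¹
[Ag⁺] = 3s = 6.2×10⁻⁵ mol L⁻¹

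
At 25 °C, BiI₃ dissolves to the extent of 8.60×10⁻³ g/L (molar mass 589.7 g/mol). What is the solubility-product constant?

s = (8.60×10⁻³ g L⁻¹)/(589.7 g mol⁻¹) = 1.4584×10⁻⁵ M
BiI₃(s) ⇌ Bi³⁺(aq) + 3 I⁻(aq)
For each mole of BiI₃ that dissolves per liter, [Bi³⁺] = s and [I⁻] = 3s; let s denote this solubility.
Ksp = [Bi³⁺][I⁻]^3 = s · (3s)^3 = 27s^4
Ksp = 27 × (1.4584×10⁻⁵)^4 = 1.22×10⁻¹⁸

Ksp = 1.22×10⁻¹⁸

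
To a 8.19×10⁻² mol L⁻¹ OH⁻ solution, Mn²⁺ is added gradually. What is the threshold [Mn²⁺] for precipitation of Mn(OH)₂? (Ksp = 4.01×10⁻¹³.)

5.98×10⁻¹¹ M

A salt starts to precipitate once the ion product Q reaches its Ksp.
Mn(OH)₂(s) ⇌ Mn²⁺(aq) + 2 OH⁻(aq)
Ksp = [Mn²⁺][OH⁻]^2 = [Mn²⁺](8.19×10⁻²)^2
[Mn²⁺] = 4.01×10⁻¹³ / (8.19×10⁻²)^2 = 5.98×10⁻¹¹
[Mn²⁺] = 5.98×10⁻¹¹ mol L⁻¹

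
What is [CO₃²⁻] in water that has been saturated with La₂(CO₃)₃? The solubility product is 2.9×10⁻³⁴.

2.3×10⁻⁷ M

La₂(CO₃)₃(s) ⇌ 2 La³⁺(aq) + 3 CO₃²⁻(aq)
Call the molar solubility s, so that [La³⁺] = 2s and [CO₃²⁻] = 3s.
Ksp = [La³⁺]^2[CO₃²⁻]^3 = (2s)^2 · (3s)^3 = 108s^5 = 2.9×10⁻³⁴
s = 7.7×10⁻⁸ M
[CO₃²⁻] = 3s = 2.3×10⁻⁷ M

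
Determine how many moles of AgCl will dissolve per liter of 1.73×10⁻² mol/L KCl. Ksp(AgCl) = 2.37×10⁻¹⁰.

1.37×10⁻⁸ M

AgCl(s) ⇌ Ag⁺(aq) + Cl⁻(aq)
With Cl⁻ already at 1.73×10⁻² mol/L and s small, take [Cl⁻] ≈ 1.73×10⁻² mol/L and [Ag⁺] = s.
Ksp = [Ag⁺][Cl⁻] = s(1.73×10⁻²)
s = 2.37×10⁻¹⁰ / (1.73×10⁻²) = 1.37×10⁻⁸
s = 1.37×10⁻⁸ mol/L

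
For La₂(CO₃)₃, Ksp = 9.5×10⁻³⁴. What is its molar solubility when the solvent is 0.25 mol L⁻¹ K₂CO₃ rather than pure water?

La₂(CO₃)₃(s) ⇌ 2 La³⁺(aq) + 3 CO₃²⁻(aq)
Let s be the solubility of La₂(CO₃)₃ here. The common ion gives [CO₃²⁻] ≈ 0.25 mol L⁻¹, and [La³⁺] = 2s.
Ksp = [La³⁺]^2[CO₃²⁻]^3 = (2s)^2(0.25)^3
(2s)^2 = 9.5×10⁻³⁴ / (0.25)^3 = 6.1×10⁻³²
s = 1.2×10⁻¹⁶ mol L⁻¹

1.2×10⁻¹⁶ M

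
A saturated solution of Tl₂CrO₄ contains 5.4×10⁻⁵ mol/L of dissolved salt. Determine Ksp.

Ksp = 6.3×10⁻¹³

Tl₂CrO₄(s) ⇌ 2 Tl⁺(aq) + CrO₄²⁻(aq)
For each mole of Tl₂CrO₄ that dissolves per liter, [Tl⁺] = 2s and [CrO₄²⁻] = s; let s denote this solubility.
Ksp = [Tl⁺]^2[CrO₄²⁻] = (2s)^2 · s = 4s^3
Ksp = 4 × (5.4×10⁻⁵)^3 = 6.3×10⁻¹³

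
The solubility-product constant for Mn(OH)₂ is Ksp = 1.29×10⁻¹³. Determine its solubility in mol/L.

Mn(OH)₂(s) ⇌ Mn²⁺(aq) + 2 OH⁻(aq)
With molar solubility s: [Mn²⁺] = s, [OH⁻] = 2s.
Ksp = [Mn²⁺][OH⁻]^2 = s · (2s)^2 = 4s^3
4s^3 = 1.29×10⁻¹³  ⇒  s^3 = 3.23×10⁻¹⁴
s = (3.23×10⁻¹⁴)^(1/3) = 3.18×10⁻⁵ mol L⁻¹

3.18×10⁻⁵ M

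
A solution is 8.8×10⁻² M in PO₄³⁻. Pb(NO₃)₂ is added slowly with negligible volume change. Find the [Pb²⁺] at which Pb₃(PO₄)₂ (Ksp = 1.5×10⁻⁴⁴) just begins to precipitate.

Precipitation begins when Q = Ksp.
Pb₃(PO₄)₂(s) ⇌ 3 Pb²⁺(aq) + 2 PO₄³⁻(aq)
Ksp = [Pb²⁺]^3[PO₄³⁻]^2 = [Pb²⁺]^3(8.8×10⁻²)^2
[Pb²⁺]^3 = 1.5×10⁻⁴⁴ / (8.8×10⁻²)^2 = 1.9×10⁻⁴²
[Pb²⁺] = 1.2×10⁻¹⁴ M

1.2×10⁻¹⁴ M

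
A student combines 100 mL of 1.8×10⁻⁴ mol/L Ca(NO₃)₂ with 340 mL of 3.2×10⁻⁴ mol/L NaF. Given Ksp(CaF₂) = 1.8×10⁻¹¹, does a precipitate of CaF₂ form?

No

Total volume after mixing = 100 + 340 = 440 mL.
[Ca²⁺] = (1.8×10⁻⁴)(100)/440 = 4.1×10⁻⁵ mol/L
[F⁻] = (3.2×10⁻⁴)(340)/440 = 2.5×10⁻⁴ mol/L
Q = [Ca²⁺][F⁻]^2 = 2.5×10⁻¹²
Q = 2.5×10⁻¹² < Ksp = 1.8×10⁻¹¹, so the solution is unsaturated and no precipitate forms.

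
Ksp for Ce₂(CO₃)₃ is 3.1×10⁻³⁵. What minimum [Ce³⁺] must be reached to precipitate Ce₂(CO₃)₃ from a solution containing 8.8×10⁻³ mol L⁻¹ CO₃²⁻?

Each salt precipitates once Q = Ksp for that salt.
Ce₂(CO₃)₃(s) ⇌ 2 Ce³⁺(aq) + 3 CO₃²⁻(aq)
Ksp = [Ce³⁺]^2[CO₃²⁻]^3 = [Ce³⁺]^2(8.8×10⁻³)^3
[Ce³⁺]^2 = 3.1×10⁻³⁵ / (8.8×10⁻³)^3 = 4.5×10⁻²⁹
[Ce³⁺] = 6.7×10⁻¹⁵ mol L⁻¹

6.7×10⁻¹⁵ M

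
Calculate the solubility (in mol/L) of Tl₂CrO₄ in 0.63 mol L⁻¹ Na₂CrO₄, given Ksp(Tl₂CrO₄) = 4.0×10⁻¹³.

4.0×10⁻⁷ M

Tl₂CrO₄(s) ⇌ 2 Tl⁺(aq) + CrO₄²⁻(aq)
With CrO₄²⁻ already at 0.63 mol L⁻¹ and s small, take [CrO₄²⁻] ≈ 0.63 mol L⁻¹ and [Tl⁺] = 2s.
Ksp = [Tl⁺]^2[CrO₄²⁻] = (2s)^2(0.63)
(2s)^2 = 4.0×10⁻¹³ / (0.63) = 6.3×10⁻¹³
s = 4.0×10⁻⁷ mol L⁻¹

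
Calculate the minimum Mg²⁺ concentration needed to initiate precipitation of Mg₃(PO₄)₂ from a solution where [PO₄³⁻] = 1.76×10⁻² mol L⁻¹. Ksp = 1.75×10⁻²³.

3.84×10⁻⁷ M

A salt starts to precipitate once the ion product Q reaches its Ksp.
Mg₃(PO₄)₂(s) ⇌ 3 Mg²⁺(aq) + 2 PO₄³⁻(aq)
Ksp = [Mg²⁺]^3[PO₄³⁻]^2 = [Mg²⁺]^3(1.76×10⁻²)^2
[Mg²⁺]^3 = 1.75×10⁻²³ / (1.76×10⁻²)^2 = 5.65×10⁻²⁰
[Mg²⁺] = 3.84×10⁻⁷ mol L⁻¹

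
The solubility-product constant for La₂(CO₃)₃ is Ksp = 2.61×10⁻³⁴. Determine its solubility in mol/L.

7.53×10⁻⁸ M

La₂(CO₃)₃(s) ⇌ 2 La³⁺(aq) + 3 CO₃²⁻(aq)
Let s be the molar solubility. Then [La³⁺] = 2s and [CO₃²⁻] = 3s.
Ksp = [La³⁺]^2[CO₃²⁻]^3 = (2s)^2 · (3s)^3 = 108s^5
108s^5 = 2.61×10⁻³⁴  ⇒  s^5 = 2.42×10⁻³⁶
Taking the 5th root, s = 7.53×10⁻⁸ mol L⁻¹.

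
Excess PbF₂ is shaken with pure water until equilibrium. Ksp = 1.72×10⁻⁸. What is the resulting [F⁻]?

3.25×10⁻³ M

PbF₂(s) ⇌ Pb²⁺(aq) + 2 F⁻(aq)
Call the molar solubility s, so that [Pb²⁺] = s and [F⁻] = 2s.
Ksp = [Pb²⁺][F⁻]^2 = s · (2s)^2 = 4s^3 = 1.72×10⁻⁸
s = 1.63×10⁻³ mol/L
[F⁻] = 2s = 3.25×10⁻³ mol/L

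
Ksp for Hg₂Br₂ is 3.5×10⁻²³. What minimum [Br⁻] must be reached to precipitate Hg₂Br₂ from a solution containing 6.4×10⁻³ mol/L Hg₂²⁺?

7.4×10⁻¹¹ M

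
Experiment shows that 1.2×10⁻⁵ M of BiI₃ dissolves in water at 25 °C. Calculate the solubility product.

Ksp = 5.6×10⁻¹⁹

BiI₃(s) ⇌ Bi³⁺(aq) + 3 I⁻(aq)
Let s be the molar solubility. Then [Bi³⁺] = s and [I⁻] = 3s.
Ksp = [Bi³⁺][I⁻]^3 = s · (3s)^3 = 27s^4
Ksp = 27 × (1.2×10⁻⁵)^4 = 5.6×10⁻¹⁹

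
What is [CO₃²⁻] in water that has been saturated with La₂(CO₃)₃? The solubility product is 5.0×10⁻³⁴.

2.6×10⁻⁷ M

La₂(CO₃)₃(s) ⇌ 2 La³⁺(aq) + 3 CO₃²⁻(aq)
With molar solubility s: [La³⁺] = 2s, [CO₃²⁻] = 3s.
Ksp = [La³⁺]^2[CO₃²⁻]^3 = (2s)^2 · (3s)^3 = 108s^5 = 5.0×10⁻³⁴
s = 8.6×10⁻⁸ M
[CO₃²⁻] = 3s = 2.6×10⁻⁷ M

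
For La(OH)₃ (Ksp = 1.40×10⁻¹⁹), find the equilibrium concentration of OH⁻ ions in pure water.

2.55×10⁻⁵ M

La(OH)₃(s) ⇌ La³⁺(aq) + 3 OH⁻(aq)
Call the molar solubility s, so that [La³⁺] = s and [OH⁻] = 3s.
Ksp = [La³⁺][OH⁻]^3 = s · (3s)^3 = 27s^4 = 1.40×10⁻¹⁹
s = 8.49×10⁻⁶ mol L⁻¹
[OH⁻] = 3s = 2.55×10⁻⁵ mol L⁻¹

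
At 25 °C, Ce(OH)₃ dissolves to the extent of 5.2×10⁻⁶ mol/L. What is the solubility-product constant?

Ksp = 2.0×10⁻²⁰

Ce(OH)₃(s) ⇌ Ce³⁺(aq) + 3 OH⁻(aq)
Let s be the molar solubility. Then [Ce³⁺] = s and [OH⁻] = 3s.
Ksp = [Ce³⁺][OH⁻]^3 = s · (3s)^3 = 27s^4
Ksp = 27 × (5.2×10⁻⁶)^4 = 2.0×10⁻²⁰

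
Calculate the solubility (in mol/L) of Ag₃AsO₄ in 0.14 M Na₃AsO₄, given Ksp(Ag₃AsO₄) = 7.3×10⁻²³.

Ag₃AsO₄(s) ⇌ 3 Ag⁺(aq) + AsO₄³⁻(aq)
With AsO₄³⁻ already at 0.14 M and s small, take [AsO₄³⁻] ≈ 0.14 M and [Ag⁺] = 3s.
Ksp = [Ag⁺]^3[AsO₄³⁻] = (3s)^3(0.14)
(3s)^3 = 7.3×10⁻²³ / (0.14) = 5.2×10⁻²²
s = 2.7×10⁻⁸ M

2.7×10⁻⁸ M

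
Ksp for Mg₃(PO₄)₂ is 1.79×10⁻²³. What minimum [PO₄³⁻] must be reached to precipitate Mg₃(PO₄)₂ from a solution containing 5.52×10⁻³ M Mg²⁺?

1.03×10⁻⁸ M

Each salt precipitates once Q = Ksp for that salt.
Mg₃(PO₄)₂(s) ⇌ 3 Mg²⁺(aq) + 2 PO₄³⁻(aq)
Ksp = [Mg²⁺]^3[PO₄³⁻]^2 = [PO₄³⁻]^2(5.52×10⁻³)^3
[PO₄³⁻]^2 = 1.79×10⁻²³ / (5.52×10⁻³)^3 = 1.06×10⁻¹⁶
[PO₄³⁻] = 1.03×10⁻⁸ M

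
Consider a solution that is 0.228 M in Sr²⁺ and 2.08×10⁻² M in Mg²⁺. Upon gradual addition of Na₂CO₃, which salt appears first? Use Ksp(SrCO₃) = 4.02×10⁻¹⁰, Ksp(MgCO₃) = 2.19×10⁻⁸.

Precipitation begins when Q = Ksp.
For SrCO₃: [CO₃²⁻] = (Ksp/[Sr²⁺]) = 1.76×10⁻⁹ M
For MgCO₃: [CO₃²⁻] = (Ksp/[Mg²⁺]) = 1.05×10⁻⁶ M
Since SrCO₃ needs less CO₃²⁻ to reach saturation, it precipitates first.

SrCO₃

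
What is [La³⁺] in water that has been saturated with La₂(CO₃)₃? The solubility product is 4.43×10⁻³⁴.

La₂(CO₃)₃(s) ⇌ 2 La³⁺(aq) + 3 CO₃²⁻(aq)
If s mol/L of La₂(CO₃)₃ dissolves, [La³⁺] = 2s and [CO₃²⁻] = 3s.
Ksp = [La³⁺]^2[CO₃²⁻]^3 = (2s)^2 · (3s)^3 = 108s^5 = 4.43×10⁻³⁴
s = 8.37×10⁻⁸ M
[La³⁺] = 2s = 1.67×10⁻⁷ M

1.67×10⁻⁷ M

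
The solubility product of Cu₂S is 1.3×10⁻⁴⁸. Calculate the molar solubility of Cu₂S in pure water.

Cu₂S(s) ⇌ 2 Cu⁺(aq) + S²⁻(aq)
If s mol/L of Cu₂S dissolves, [Cu⁺] = 2s and [S²⁻] = s.
Ksp = [Cu⁺]^2[S²⁻] = (2s)^2 · s = 4s^3
4s^3 = 1.3×10⁻⁴⁸  ⇒  s^3 = 3.3×10⁻⁴⁹
s = (3.3×10⁻⁴⁹)^(1/3) = 6.9×10⁻¹⁷ mol L⁻¹

6.9×10⁻¹⁷ M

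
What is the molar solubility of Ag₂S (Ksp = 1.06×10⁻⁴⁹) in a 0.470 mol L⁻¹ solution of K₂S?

Ag₂S(s) ⇌ 2 Ag⁺(aq) + S²⁻(aq)
Let s be the solubility of Ag₂S here. The common ion gives [S²⁻] ≈ 0.470 mol L⁻¹, and [Ag⁺] = 2s.
Ksp = [Ag⁺]^2[S²⁻] = (2s)^2(0.470)
(2s)^2 = 1.06×10⁻⁴⁹ / (0.470) = 2.26×10⁻⁴⁹
s = 2.37×10⁻²⁵ mol L⁻¹

2.37×10⁻²⁵ M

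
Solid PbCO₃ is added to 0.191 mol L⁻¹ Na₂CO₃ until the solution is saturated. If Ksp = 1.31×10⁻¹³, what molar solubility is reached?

PbCO₃(s) ⇌ Pb²⁺(aq) + CO₃²⁻(aq)
CO₃²⁻ is already present at 0.191 mol L⁻¹. If s mol/L of PbCO₃ dissolves, [Pb²⁺] = s while [CO₃²⁻] ≈ 0.191 mol L⁻¹.
Ksp = [Pb²⁺][CO₃²⁻] = s(0.191)
s = 1.31×10⁻¹³ / (0.191) = 6.86×10⁻¹³
s = 6.86×10⁻¹³ mol L⁻¹

6.86×10⁻¹³ M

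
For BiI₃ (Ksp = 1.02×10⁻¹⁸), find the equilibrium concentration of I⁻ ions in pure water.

BiI₃(s) ⇌ Bi³⁺(aq) + 3 I⁻(aq)
Let s be the molar solubility. Then [Bi³⁺] = s and [I⁻] = 3s.
Ksp = [Bi³⁺][I⁻]^3 = s · (3s)^3 = 27s^4 = 1.02×10⁻¹⁸
s = 1.39×10⁻⁵ mol L⁻¹
[I⁻] = 3s = 4.18×10⁻⁵ mol L⁻¹

4.18×10⁻⁵ M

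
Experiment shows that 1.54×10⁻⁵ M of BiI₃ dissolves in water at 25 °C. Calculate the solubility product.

BiI₃(s) ⇌ Bi³⁺(aq) + 3 I⁻(aq)
With molar solubility s: [Bi³⁺] = s, [I⁻] = 3s.
Ksp = [Bi³⁺][I⁻]^3 = s · (3s)^3 = 27s^4
Ksp = 27 × (1.54×10⁻⁵)^4 = 1.52×10⁻¹⁸

Ksp = 1.52×10⁻¹⁸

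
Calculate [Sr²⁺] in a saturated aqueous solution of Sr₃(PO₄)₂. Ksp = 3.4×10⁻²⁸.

Sr₃(PO₄)₂(s) ⇌ 3 Sr²⁺(aq) + 2 PO₄³⁻(aq)
If s mol/L of Sr₃(PO₄)₂ dissolves, [Sr²⁺] = 3s and [PO₄³⁻] = 2s.
Ksp = [Sr²⁺]^3[PO₄³⁻]^2 = (3s)^3 · (2s)^2 = 108s^5 = 3.4×10⁻²⁸
s = 1.3×10⁻⁶ mol/L
[Sr²⁺] = 3s = 3.8×10⁻⁶ mol/L

3.8×10⁻⁶ M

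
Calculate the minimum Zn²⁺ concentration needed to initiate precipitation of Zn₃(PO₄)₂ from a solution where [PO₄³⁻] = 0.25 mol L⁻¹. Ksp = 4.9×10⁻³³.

4.3×10⁻¹¹ M

Each salt precipitates once Q = Ksp for that salt.
Zn₃(PO₄)₂(s) ⇌ 3 Zn²⁺(aq) + 2 PO₄³⁻(aq)
Ksp = [Zn²⁺]^3[PO₄³⁻]^2 = [Zn²⁺]^3(0.25)^2
[Zn²⁺]^3 = 4.9×10⁻³³ / (0.25)^2 = 7.8×10⁻³²
[Zn²⁺] = 4.3×10⁻¹¹ mol L⁻¹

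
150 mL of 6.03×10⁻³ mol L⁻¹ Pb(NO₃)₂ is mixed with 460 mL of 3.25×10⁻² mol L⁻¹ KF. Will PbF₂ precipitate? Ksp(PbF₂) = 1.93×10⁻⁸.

After mixing, V = 150 mL + 460 mL = 610 mL.
[Pb²⁺] = (6.03×10⁻³)(150)/610 = 1.48×10⁻³ mol L⁻¹
[F⁻] = (3.25×10⁻²)(460)/610 = 2.45×10⁻² mol L⁻¹
Q = [Pb²⁺][F⁻]^2 = 8.91×10⁻⁷
Q = 8.91×10⁻⁷ > Ksp = 1.93×10⁻⁸, so the solution is supersaturated and PbF₂ precipitates.

Yes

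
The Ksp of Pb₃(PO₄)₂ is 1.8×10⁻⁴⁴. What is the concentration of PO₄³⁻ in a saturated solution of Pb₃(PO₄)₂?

Pb₃(PO₄)₂(s) ⇌ 3 Pb²⁺(aq) + 2 PO₄³⁻(aq)
Call the molar solubility s, so that [Pb²⁺] = 3s and [PO₄³⁻] = 2s.
Ksp = [Pb²⁺]^3[PO₄³⁻]^2 = (3s)^3 · (2s)^2 = 108s^5 = 1.8×10⁻⁴⁴
s = 7.0×10⁻¹⁰ mol/L
[PO₄³⁻] = 2s = 1.4×10⁻⁹ mol/L

1.4×10⁻⁹ M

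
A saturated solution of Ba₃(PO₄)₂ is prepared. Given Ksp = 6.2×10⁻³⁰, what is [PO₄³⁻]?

Ba₃(PO₄)₂(s) ⇌ 3 Ba²⁺(aq) + 2 PO₄³⁻(aq)
Call the molar solubility s, so that [Ba²⁺] = 3s and [PO₄³⁻] = 2s.
Ksp = [Ba²⁺]^3[PO₄³⁻]^2 = (3s)^3 · (2s)^2 = 108s^5 = 6.2×10⁻³⁰
s = 5.6×10⁻⁷ mol/L
[PO₄³⁻] = 2s = 1.1×10⁻⁶ mol/L

1.1×10⁻⁶ M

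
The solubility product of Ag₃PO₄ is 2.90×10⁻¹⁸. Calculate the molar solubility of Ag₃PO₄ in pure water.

Ag₃PO₄(s) ⇌ 3 Ag⁺(aq) + PO₄³⁻(aq)
Call the molar solubility s, so that [Ag⁺] = 3s and [PO₄³⁻] = s.
Ksp = [Ag⁺]^3[PO₄³⁻] = (3s)^3 · s = 27s^4
27s^4 = 2.90×10⁻¹⁸  ⇒  s^4 = 1.07×10⁻¹⁹
s = (1.07×10⁻¹⁹)^(1/4) = 1.81×10⁻⁵ mol L⁻¹

1.81×10⁻⁵ M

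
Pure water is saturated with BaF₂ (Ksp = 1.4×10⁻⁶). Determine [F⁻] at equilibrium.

BaF₂(s) ⇌ Ba²⁺(aq) + 2 F⁻(aq)
If s mol/L of BaF₂ dissolves, [Ba²⁺] = s and [F⁻] = 2s.
Ksp = [Ba²⁺][F⁻]^2 = s · (2s)^2 = 4s^3 = 1.4×10⁻⁶
s = 7.0×10⁻³ mol L⁻¹
[F⁻] = 2s = 1.4×10⁻² mol L⁻¹

1.4×10⁻² M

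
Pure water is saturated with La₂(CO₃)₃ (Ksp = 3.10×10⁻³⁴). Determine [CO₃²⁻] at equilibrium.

2.34×10⁻⁷ M

La₂(CO₃)₃(s) ⇌ 2 La³⁺(aq) + 3 CO₃²⁻(aq)
Let s be the molar solubility. Then [La³⁺] = 2s and [CO₃²⁻] = 3s.
Ksp = [La³⁺]^2[CO₃²⁻]^3 = (2s)^2 · (3s)^3 = 108s^5 = 3.10×10⁻³⁴
s = 7.79×10⁻⁸ mol/L
[CO₃²⁻] = 3s = 2.34×10⁻⁷ mol/L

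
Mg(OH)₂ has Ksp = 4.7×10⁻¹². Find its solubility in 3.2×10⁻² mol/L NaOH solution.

Mg(OH)₂(s) ⇌ Mg²⁺(aq) + 2 OH⁻(aq)
With OH⁻ already at 3.2×10⁻² mol/L and s small, take [OH⁻] ≈ 3.2×10⁻² mol/L and [Mg²⁺] = s.
Ksp = [Mg²⁺][OH⁻]^2 = s(3.2×10⁻²)^2
s = 4.7×10⁻¹² / (3.2×10⁻²)^2 = 4.6×10⁻⁹
s = 4.6×10⁻⁹ mol/L

4.6×10⁻⁹ M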